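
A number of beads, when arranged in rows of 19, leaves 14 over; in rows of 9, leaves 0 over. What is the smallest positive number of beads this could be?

x ≡ 0 (mod 9) gives x ∈ {0, 9, 18, 27, 36, 45, 54, 63, …}.
The first of these with x mod 19 = 14 is 90.

90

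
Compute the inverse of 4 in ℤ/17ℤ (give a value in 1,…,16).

4·13 = 52 = 3·17 + 1, so 4⁻¹ ≡ 13 (mod 17).

13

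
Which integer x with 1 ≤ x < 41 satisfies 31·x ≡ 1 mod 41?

41 = 1·31 + 10
31 = 3·10 + 1
10 = 10·1 + 0
Back-substituting gives 31·4 ≡ 1 (mod 41).

4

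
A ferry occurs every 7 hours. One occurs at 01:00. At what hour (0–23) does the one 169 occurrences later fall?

169·7 = 1183.
Dividing 1183 by 24 gives quotient 49 and remainder 7.
(1 + 7) mod 24 = 8.

8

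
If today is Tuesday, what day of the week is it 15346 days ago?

15346 = 2192·7 + 2, so 15346 mod 7 = 2.
Tuesday − 2 days → Sunday.

Sunday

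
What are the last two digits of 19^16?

81

Successive squares of 19 mod 100: 19^1≡19, 19^2≡61, 19^4≡21, 19^8≡41, 19^16≡81.
Since 16 = 16 in binary, 19^16 ≡ 81 ≡ 81 (mod 100).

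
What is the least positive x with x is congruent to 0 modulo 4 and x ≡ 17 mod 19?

36

Since 19·3 ≡ 1 (mod 4), take x = 17 + 19·((0−17)·3 mod 4) = 17 + 19·1 = 36.
Check: 36 mod 4 = 0, 36 mod 19 = 17.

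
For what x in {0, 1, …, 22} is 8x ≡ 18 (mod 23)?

8

8⁻¹ ≡ 3 (mod 23) because 8·3 = 24 = 1·23 + 1.
So x ≡ 3·18 = 54 ≡ 8 (mod 23).
Check: 8·8 = 64 = 2·23 + 18.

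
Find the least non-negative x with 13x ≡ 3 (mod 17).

The inverse of 13 mod 17 is 4 (since 13·4 = 52 ≡ 1).
Multiplying both sides by 4: x ≡ 4·3 = 12 ≡ 12 (mod 17).
Check: 13·12 = 156 = 9·17 + 3.

12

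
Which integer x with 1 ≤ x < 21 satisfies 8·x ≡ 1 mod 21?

21 = 2·8 + 5
8 = 1·5 + 3
5 = 1·3 + 2
3 = 1·2 + 1
2 = 2·1 + 0
Back-substituting gives 8·8 ≡ 1 (mod 21).

8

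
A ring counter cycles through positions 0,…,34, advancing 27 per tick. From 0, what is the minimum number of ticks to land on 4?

27⁻¹ ≡ 13 (mod 35) because 27·13 = 351 = 10·35 + 1.
Multiplying both sides by 13: x ≡ 13·4 = 52 ≡ 17 (mod 35).

17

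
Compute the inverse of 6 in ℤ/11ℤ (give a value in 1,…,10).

11 = 1·6 + 5
6 = 1·5 + 1
5 = 5·1 + 0
Back-substituting gives 6·2 ≡ 1 (mod 11).

2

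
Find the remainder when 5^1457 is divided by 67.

43

By repeated squaring mod 67: 5^1≡5, 5^2≡25, 5^4≡22, 5^8≡15, 5^16≡24, 5^32≡40, 5^64≡59, 5^128≡64, 5^256≡9, 5^512≡14, 5^1024≡62.
1457 = 1 + 16 + 32 + 128 + 256 + 1024, so 5^1457 ≡ 5·24·40·64·9·62 ≡ 43 (mod 67).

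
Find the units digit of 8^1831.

2

Last digits of 8^n: 8, 4, 2, 6 (period 4).
1831 leaves remainder 3 on division by 4, so 8^1831 ends in 2.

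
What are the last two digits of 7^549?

07

Successive squares of 7 mod 100: 7^1≡7, 7^2≡49, 7^4≡1, 7^8≡1, 7^16≡1, 7^32≡1, 7^64≡1, 7^128≡1, 7^256≡1, 7^512≡1.
549 = 1 + 4 + 32 + 512, so 7^549 ≡ 7·1·1·1 ≡ 7 (mod 100).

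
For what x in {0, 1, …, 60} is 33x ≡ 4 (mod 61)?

26

The inverse of 33 mod 61 is 37 (since 33·37 = 1221 ≡ 1).
So x ≡ 37·4 = 148 ≡ 26 (mod 61).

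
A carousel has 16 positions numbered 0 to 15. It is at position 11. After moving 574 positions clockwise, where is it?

9

574 mod 16 = 14 (since 35·16 = 560).
(11 + 14) mod 16 = 9.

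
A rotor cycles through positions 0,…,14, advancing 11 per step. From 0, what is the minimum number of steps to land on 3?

3

The inverse of 11 mod 15 is 11 (since 11·11 = 121 ≡ 1).
Multiplying both sides by 11: x ≡ 11·3 = 33 ≡ 3 (mod 15).
Check: 11·3 = 33 = 2·15 + 3.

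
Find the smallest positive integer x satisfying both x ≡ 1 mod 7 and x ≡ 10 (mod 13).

x ≡ 1 (mod 7) gives x ∈ {1, 8, 15, 22, 29, 36}.
The first of these with x mod 13 = 10 is 36.

36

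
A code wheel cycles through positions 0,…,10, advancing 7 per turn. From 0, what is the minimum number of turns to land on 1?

8

The inverse of 7 mod 11 is 8 (since 7·8 = 56 ≡ 1).
So x ≡ 8·1 = 8 ≡ 8 (mod 11).
Check: 7·8 = 56 = 5·11 + 1.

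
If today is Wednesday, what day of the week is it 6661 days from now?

Sunday

6661 = 951·7 + 4, so 6661 mod 7 = 4.
Wednesday + 4 days → Sunday.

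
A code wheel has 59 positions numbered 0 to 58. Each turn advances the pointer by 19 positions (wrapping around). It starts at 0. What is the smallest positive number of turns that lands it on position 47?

19⁻¹ ≡ 28 (mod 59) because 19·28 = 532 = 9·59 + 1.
Multiplying both sides by 28: x ≡ 28·47 = 1316 ≡ 18 (mod 59).

18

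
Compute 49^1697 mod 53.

46

By repeated squaring mod 53: 49^1≡49, 49^2≡16, 49^4≡44, 49^8≡28, 49^16≡42, 49^32≡15, 49^64≡13, 49^128≡10, 49^256≡47, 49^512≡36, 49^1024≡24.
Since 1697 = 1 + 32 + 128 + 512 + 1024 in binary, 49^1697 ≡ 49·15·10·36·24 ≡ 46 (mod 53).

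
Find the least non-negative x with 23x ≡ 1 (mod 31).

The inverse of 23 mod 31 is 27 (since 23·27 = 621 ≡ 1).
Multiplying both sides by 27: x ≡ 27·1 = 27 ≡ 27 (mod 31).

27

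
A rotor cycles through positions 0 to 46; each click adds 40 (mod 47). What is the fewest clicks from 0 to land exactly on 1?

20

47 = 1·40 + 7
40 = 5·7 + 5
7 = 1·5 + 2
5 = 2·2 + 1
2 = 2·1 + 0
Back-substituting gives 40·20 ≡ 1 (mod 47).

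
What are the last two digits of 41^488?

Square-and-reduce mod 100: 41^1≡41, 41^2≡81, 41^4≡61, 41^8≡21, 41^16≡41, 41^32≡81, 41^64≡61, 41^128≡21, 41^256≡41.
Since 488 = 8 + 32 + 64 + 128 + 256 in binary, 41^488 ≡ 21·81·61·21·41 ≡ 21 (mod 100).

21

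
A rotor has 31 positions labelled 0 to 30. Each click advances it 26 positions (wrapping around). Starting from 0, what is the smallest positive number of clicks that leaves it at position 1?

6

31 = 1·26 + 5
26 = 5·5 + 1
5 = 5·1 + 0
Back-substituting gives 26·6 ≡ 1 (mod 31).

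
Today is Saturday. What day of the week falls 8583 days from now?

Dividing 8583 by 7 gives quotient 1226 and remainder 1.
Saturday + 1 day → Sunday.

Sunday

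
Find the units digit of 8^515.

2

Powers of 8 mod 10 repeat with period 4: 8, 4, 2, 6.
515 mod 4 = 3, so the last digit matches 8^3 = 2.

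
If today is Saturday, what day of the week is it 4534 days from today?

Thursday

4534 mod 7 = 5 (since 647·7 = 4529).
Saturday + 5 days → Thursday.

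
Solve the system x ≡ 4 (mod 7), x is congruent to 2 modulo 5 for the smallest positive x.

Since 5·3 ≡ 1 (mod 7), take x = 2 + 5·((4−2)·3 mod 7) = 2 + 5·6 = 32.
Check: 32 mod 7 = 4, 32 mod 5 = 2.

32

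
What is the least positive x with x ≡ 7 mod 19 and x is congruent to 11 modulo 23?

x ≡ 7 (mod 19) gives x ∈ {7, 26, 45, 64, 83, 102, 121, 140, …}.
The first of these with x mod 23 = 11 is 425.

425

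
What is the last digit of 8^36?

Powers of 8 mod 10 repeat with period 4: 8, 4, 2, 6.
36 mod 4 = 0, so the last digit matches 8^4 = 6.

6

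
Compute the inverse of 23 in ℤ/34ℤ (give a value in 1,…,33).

23·3 = 69 = 2·34 + 1, so 23⁻¹ ≡ 3 (mod 34).

3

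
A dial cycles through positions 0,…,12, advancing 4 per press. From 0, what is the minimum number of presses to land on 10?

9

4⁻¹ ≡ 10 (mod 13) because 4·10 = 40 = 3·13 + 1.
So x ≡ 10·10 = 100 ≡ 9 (mod 13).
Check: 4·9 = 36 = 2·13 + 10.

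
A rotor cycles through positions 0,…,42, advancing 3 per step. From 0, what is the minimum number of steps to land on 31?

3⁻¹ ≡ 29 (mod 43) because 3·29 = 87 = 2·43 + 1.
Multiplying both sides by 29: x ≡ 29·31 = 899 ≡ 39 (mod 43).
Check: 3·39 = 117 = 2·43 + 31.

39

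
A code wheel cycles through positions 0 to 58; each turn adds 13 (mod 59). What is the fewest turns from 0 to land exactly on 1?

50

59 = 4·13 + 7
13 = 1·7 + 6
7 = 1·6 + 1
6 = 6·1 + 0
Back-substituting gives 13·50 ≡ 1 (mod 59).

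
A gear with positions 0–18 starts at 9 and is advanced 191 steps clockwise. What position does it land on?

191 = 10·19 + 1, so 191 mod 19 = 1.
(9 + 1) mod 19 = 10.

10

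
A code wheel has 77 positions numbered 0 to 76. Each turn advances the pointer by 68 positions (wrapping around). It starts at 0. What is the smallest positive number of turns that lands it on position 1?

17

The inverse of 68 mod 77 is 17 (since 68·17 = 1156 ≡ 1).
Multiplying both sides by 17: x ≡ 17·1 = 17 ≡ 17 (mod 77).
Check: 68·17 = 1156 = 15·77 + 1.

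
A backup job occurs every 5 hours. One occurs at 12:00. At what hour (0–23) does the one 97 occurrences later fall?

17

97·5 = 485.
485 = 20·24 + 5, so 485 mod 24 = 5.
(12 + 5) mod 24 = 17.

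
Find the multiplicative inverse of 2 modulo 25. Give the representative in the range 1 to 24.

25 = 12·2 + 1
2 = 2·1 + 0
Back-substituting gives 2·13 ≡ 1 (mod 25).

13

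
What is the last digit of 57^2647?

The units digit of 57^n cycles with period 4: 7, 9, 3, 1, …
2647 mod 4 = 3, so the last digit matches 7^3 = 3.

3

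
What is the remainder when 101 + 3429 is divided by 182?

Dividing 3429 by 182 gives quotient 18 and remainder 153.
(101 + 153) mod 182 = 72.

72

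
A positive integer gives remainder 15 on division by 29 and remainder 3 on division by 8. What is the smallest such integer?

131

x ≡ 3 (mod 8) gives x ∈ {3, 11, 19, 27, 35, 43, 51, 59, …}.
The first of these with x mod 29 = 15 is 131.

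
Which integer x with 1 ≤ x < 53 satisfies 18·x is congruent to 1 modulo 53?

53 = 2·18 + 17
18 = 1·17 + 1
17 = 17·1 + 0
Back-substituting gives 18·3 ≡ 1 (mod 53).

3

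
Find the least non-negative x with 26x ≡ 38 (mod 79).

44

26⁻¹ ≡ 76 (mod 79) because 26·76 = 1976 = 25·79 + 1.
Multiplying both sides by 76: x ≡ 76·38 = 2888 ≡ 44 (mod 79).
Check: 26·44 = 1144 = 14·79 + 38.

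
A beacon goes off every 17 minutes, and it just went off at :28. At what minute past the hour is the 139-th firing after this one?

51

139·17 = 2363.
Dividing 2363 by 60 gives quotient 39 and remainder 23.
(28 + 23) mod 60 = 51.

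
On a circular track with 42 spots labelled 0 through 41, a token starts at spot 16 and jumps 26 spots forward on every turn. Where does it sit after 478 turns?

12

478·26 = 12428.
Dividing 12428 by 42 gives quotient 295 and remainder 38.
(16 + 38) mod 42 = 12.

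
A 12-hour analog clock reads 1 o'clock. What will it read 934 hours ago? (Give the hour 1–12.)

3

Dividing 934 by 12 gives quotient 77 and remainder 10.
1 − 10 → 3 on a 12-hour dial.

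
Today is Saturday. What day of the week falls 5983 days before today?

Monday

5983 mod 7 = 5 (since 854·7 = 5978).
Saturday − 5 days → Monday.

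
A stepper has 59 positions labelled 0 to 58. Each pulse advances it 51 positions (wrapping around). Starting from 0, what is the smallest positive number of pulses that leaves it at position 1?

22

51·22 = 1122 = 19·59 + 1, so 51⁻¹ ≡ 22 (mod 59).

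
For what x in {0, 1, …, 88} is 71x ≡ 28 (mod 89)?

38

71⁻¹ ≡ 84 (mod 89) because 71·84 = 5964 = 67·89 + 1.
So x ≡ 84·28 = 2352 ≡ 38 (mod 89).
Check: 71·38 = 2698 = 30·89 + 28.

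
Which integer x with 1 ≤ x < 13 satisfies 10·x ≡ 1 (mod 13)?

13 = 1·10 + 3
10 = 3·3 + 1
3 = 3·1 + 0
Back-substituting gives 10·4 ≡ 1 (mod 13).

4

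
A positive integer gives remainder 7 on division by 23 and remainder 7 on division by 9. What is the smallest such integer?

7

x ≡ 7 (mod 9) gives x ∈ {7}.
The first of these with x mod 23 = 7 is 7.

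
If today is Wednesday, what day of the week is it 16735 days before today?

Friday

16735 = 2390·7 + 5, so 16735 mod 7 = 5.
Wednesday − 5 days → Friday.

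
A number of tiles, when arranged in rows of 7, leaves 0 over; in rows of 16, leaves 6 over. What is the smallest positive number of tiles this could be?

x ≡ 0 (mod 7) gives x ∈ {0, 7, 14, 21, 28, 35, 42, 49, …}.
The first of these with x mod 16 = 6 is 70.

70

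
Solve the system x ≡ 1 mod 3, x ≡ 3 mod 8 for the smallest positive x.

x ≡ 1 (mod 3) gives x ∈ {1, 4, 7, 10, 13, 16, 19}.
The first of these with x mod 8 = 3 is 19.

19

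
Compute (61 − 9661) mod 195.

150

9661 − 49·195 = 106, so 9661 ≡ 106 (mod 195).
(61 − 106) mod 195 = 150.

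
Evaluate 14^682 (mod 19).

16

By repeated squaring mod 19: 14^1≡14, 14^2≡6, 14^4≡17, 14^8≡4, 14^16≡16, 14^32≡9, 14^64≡5, 14^128≡6, 14^256≡17, 14^512≡4.
682 = 2 + 8 + 32 + 128 + 512, so 14^682 ≡ 6·4·9·6·4 ≡ 16 (mod 19).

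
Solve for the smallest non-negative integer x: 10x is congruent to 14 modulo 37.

10⁻¹ ≡ 26 (mod 37) because 10·26 = 260 = 7·37 + 1.
Multiplying both sides by 26: x ≡ 26·14 = 364 ≡ 31 (mod 37).
Check: 10·31 = 310 = 8·37 + 14.

31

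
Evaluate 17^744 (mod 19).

By repeated squaring mod 19: 17^1≡17, 17^2≡4, 17^4≡16, 17^8≡9, 17^16≡5, 17^32≡6, 17^64≡17, 17^128≡4, 17^256≡16, 17^512≡9.
744 = 8 + 32 + 64 + 128 + 512, so 17^744 ≡ 9·6·17·4·9 ≡ 7 (mod 19).

7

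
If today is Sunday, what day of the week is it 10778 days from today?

Friday

10778 = 1539·7 + 5, so 10778 mod 7 = 5.
Sunday + 5 days → Friday.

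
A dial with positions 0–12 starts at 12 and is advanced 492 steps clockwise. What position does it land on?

492 mod 13 = 11 (since 37·13 = 481).
(12 + 11) mod 13 = 10.

10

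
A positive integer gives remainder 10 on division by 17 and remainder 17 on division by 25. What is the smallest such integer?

Since 25·15 ≡ 1 (mod 17), take x = 17 + 25·((10−17)·15 mod 17) = 17 + 25·14 = 367.
Check: 367 mod 17 = 10, 367 mod 25 = 17.

367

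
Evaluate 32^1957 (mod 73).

4

Successive squares of 32 mod 73: 32^1≡32, 32^2≡2, 32^4≡4, 32^8≡16, 32^16≡37, 32^32≡55, 32^64≡32, 32^128≡2, 32^256≡4, 32^512≡16, 32^1024≡37.
Since 1957 = 1 + 4 + 32 + 128 + 256 + 512 + 1024 in binary, 32^1957 ≡ 32·4·55·2·4·16·37 ≡ 4 (mod 73).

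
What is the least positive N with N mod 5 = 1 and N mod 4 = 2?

Since 4·4 ≡ 1 (mod 5), take x = 2 + 4·((1−2)·4 mod 5) = 2 + 4·1 = 6.
Check: 6 mod 5 = 1, 6 mod 4 = 2.

6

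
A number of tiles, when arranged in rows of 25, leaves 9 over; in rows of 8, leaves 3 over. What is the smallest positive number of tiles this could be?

Since 8·22 ≡ 1 (mod 25), take x = 3 + 8·((9−3)·22 mod 25) = 3 + 8·7 = 59.
Check: 59 mod 25 = 9, 59 mod 8 = 3.

59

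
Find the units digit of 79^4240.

1

The units digit of 79^n cycles with period 2: 9, 1, …
4240 mod 2 = 0, so the last digit matches 9^2 = 1.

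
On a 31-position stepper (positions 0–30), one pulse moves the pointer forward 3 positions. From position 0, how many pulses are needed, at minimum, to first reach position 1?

31 = 10·3 + 1
3 = 3·1 + 0
Back-substituting gives 3·21 ≡ 1 (mod 31).

21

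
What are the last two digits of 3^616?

21

By repeated squaring mod 100: 3^1≡3, 3^2≡9, 3^4≡81, 3^8≡61, 3^16≡21, 3^32≡41, 3^64≡81, 3^128≡61, 3^256≡21, 3^512≡41.
616 = 8 + 32 + 64 + 512, so 3^616 ≡ 61·41·81·41 ≡ 21 (mod 100).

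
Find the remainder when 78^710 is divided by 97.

Square-and-reduce mod 97: 78^1≡78, 78^2≡70, 78^4≡50, 78^8≡75, 78^16≡96, 78^32≡1, 78^64≡1, 78^128≡1, 78^256≡1, 78^512≡1.
710 = 2 + 4 + 64 + 128 + 512, so 78^710 ≡ 70·50·1·1·1 ≡ 8 (mod 97).

8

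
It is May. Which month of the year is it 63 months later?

August

63 = 5·12 + 3, so 63 mod 12 = 3.
May + 3 months → August.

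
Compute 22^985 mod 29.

13

Successive squares of 22 mod 29: 22^1≡22, 22^2≡20, 22^4≡23, 22^8≡7, 22^16≡20, 22^32≡23, 22^64≡7, 22^128≡20, 22^256≡23, 22^512≡7.
Since 985 = 1 + 8 + 16 + 64 + 128 + 256 + 512 in binary, 22^985 ≡ 22·7·20·7·20·23·7 ≡ 13 (mod 29).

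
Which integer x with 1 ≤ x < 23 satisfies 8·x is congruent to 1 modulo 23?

3

23 = 2·8 + 7
8 = 1·7 + 1
7 = 7·1 + 0
Back-substituting gives 8·3 ≡ 1 (mod 23).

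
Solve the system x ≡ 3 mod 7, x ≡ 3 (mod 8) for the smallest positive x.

Since 8·1 ≡ 1 (mod 7), take x = 3 + 8·((3−3)·1 mod 7) = 3 + 8·0 = 3.
Check: 3 mod 7 = 3, 3 mod 8 = 3.

3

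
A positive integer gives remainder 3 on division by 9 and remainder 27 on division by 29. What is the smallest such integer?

x ≡ 3 (mod 9) gives x ∈ {3, 12, 21, 30, 39, 48, 57, 66, …}.
The first of these with x mod 29 = 27 is 201.

201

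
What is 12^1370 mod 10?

4

Powers of 2 mod 10 repeat with period 4: 2, 4, 8, 6.
1370 leaves remainder 2 on division by 4, so 12^1370 ends in 4.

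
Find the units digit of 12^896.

6

Last digits of 2^n: 2, 4, 8, 6 (period 4).
896 mod 4 = 0, so the last digit matches 2^4 = 6.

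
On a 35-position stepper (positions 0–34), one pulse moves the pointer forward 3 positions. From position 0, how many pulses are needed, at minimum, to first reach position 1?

35 = 11·3 + 2
3 = 1·2 + 1
2 = 2·1 + 0
Back-substituting gives 3·12 ≡ 1 (mod 35).

12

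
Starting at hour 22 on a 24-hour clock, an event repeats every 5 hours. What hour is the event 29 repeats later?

23

29·5 = 145.
Dividing 145 by 24 gives quotient 6 and remainder 1.
(22 + 1) mod 24 = 23.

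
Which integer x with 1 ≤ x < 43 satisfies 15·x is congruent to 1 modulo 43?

23

15·23 = 345 = 8·43 + 1, so 15⁻¹ ≡ 23 (mod 43).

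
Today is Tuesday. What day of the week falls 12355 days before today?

Tuesday

Dividing 12355 by 7 gives quotient 1765 and remainder 0.
Tuesday − 0 days → Tuesday.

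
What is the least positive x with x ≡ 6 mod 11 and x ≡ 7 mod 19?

83

x ≡ 6 (mod 11) gives x ∈ {6, 17, 28, 39, 50, 61, 72, 83}.
The first of these with x mod 19 = 7 is 83.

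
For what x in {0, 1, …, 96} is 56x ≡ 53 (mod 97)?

20

56⁻¹ ≡ 26 (mod 97) because 56·26 = 1456 = 15·97 + 1.
So x ≡ 26·53 = 1378 ≡ 20 (mod 97).
Check: 56·20 = 1120 = 11·97 + 53.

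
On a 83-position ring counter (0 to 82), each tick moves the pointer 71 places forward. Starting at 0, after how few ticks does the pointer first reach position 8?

71⁻¹ ≡ 76 (mod 83) because 71·76 = 5396 = 65·83 + 1.
Multiplying both sides by 76: x ≡ 76·8 = 608 ≡ 27 (mod 83).

27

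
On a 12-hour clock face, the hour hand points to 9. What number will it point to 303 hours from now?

12

Dividing 303 by 12 gives quotient 25 and remainder 3.
9 + 3 → 12 on a 12-hour dial.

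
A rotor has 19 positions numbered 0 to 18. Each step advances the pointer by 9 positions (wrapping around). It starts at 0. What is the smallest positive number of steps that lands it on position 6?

7

9⁻¹ ≡ 17 (mod 19) because 9·17 = 153 = 8·19 + 1.
Multiplying both sides by 17: x ≡ 17·6 = 102 ≡ 7 (mod 19).
Check: 9·7 = 63 = 3·19 + 6.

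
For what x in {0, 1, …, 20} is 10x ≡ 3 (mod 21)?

The inverse of 10 mod 21 is 19 (since 10·19 = 190 ≡ 1).
Multiplying both sides by 19: x ≡ 19·3 = 57 ≡ 15 (mod 21).
Check: 10·15 = 150 = 7·21 + 3.

15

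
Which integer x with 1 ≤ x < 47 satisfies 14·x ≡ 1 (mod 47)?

37

47 = 3·14 + 5
14 = 2·5 + 4
5 = 1·4 + 1
4 = 4·1 + 0
Back-substituting gives 14·37 ≡ 1 (mod 47).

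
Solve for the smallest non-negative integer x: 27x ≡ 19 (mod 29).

The inverse of 27 mod 29 is 14 (since 27·14 = 378 ≡ 1).
Multiplying both sides by 14: x ≡ 14·19 = 266 ≡ 5 (mod 29).

5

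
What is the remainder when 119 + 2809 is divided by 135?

Dividing 2809 by 135 gives quotient 20 and remainder 109.
(119 + 109) mod 135 = 93.

93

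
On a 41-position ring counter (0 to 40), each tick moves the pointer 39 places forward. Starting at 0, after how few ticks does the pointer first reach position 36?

39⁻¹ ≡ 20 (mod 41) because 39·20 = 780 = 19·41 + 1.
So x ≡ 20·36 = 720 ≡ 23 (mod 41).
Check: 39·23 = 897 = 21·41 + 36.

23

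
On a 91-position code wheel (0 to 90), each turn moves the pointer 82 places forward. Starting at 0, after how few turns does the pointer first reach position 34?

The inverse of 82 mod 91 is 10 (since 82·10 = 820 ≡ 1).
So x ≡ 10·34 = 340 ≡ 67 (mod 91).
Check: 82·67 = 5494 = 60·91 + 34.

67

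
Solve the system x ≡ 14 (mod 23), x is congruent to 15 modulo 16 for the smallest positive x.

Since 16·13 ≡ 1 (mod 23), take x = 15 + 16·((14−15)·13 mod 23) = 15 + 16·10 = 175.
Check: 175 mod 23 = 14, 175 mod 16 = 15.

175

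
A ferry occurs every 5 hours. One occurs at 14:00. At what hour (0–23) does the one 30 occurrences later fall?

20

30·5 = 150.
150 mod 24 = 6 (since 6·24 = 144).
(14 + 6) mod 24 = 20.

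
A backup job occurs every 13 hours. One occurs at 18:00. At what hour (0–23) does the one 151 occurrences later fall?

13

151·13 = 1963.
Dividing 1963 by 24 gives quotient 81 and remainder 19.
(18 + 19) mod 24 = 13.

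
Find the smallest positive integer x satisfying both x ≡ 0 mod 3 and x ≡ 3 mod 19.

3

Since 19·1 ≡ 1 (mod 3), take x = 3 + 19·((0−3)·1 mod 3) = 3 + 19·0 = 3.
Check: 3 mod 3 = 0, 3 mod 19 = 3.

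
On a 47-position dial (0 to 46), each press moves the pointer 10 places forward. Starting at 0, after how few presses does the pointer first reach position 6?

10

10⁻¹ ≡ 33 (mod 47) because 10·33 = 330 = 7·47 + 1.
Multiplying both sides by 33: x ≡ 33·6 = 198 ≡ 10 (mod 47).
Check: 10·10 = 100 = 2·47 + 6.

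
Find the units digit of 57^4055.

Last digits of 7^n: 7, 9, 3, 1 (period 4).
4055 mod 4 = 3, so the last digit matches 7^3 = 3.

3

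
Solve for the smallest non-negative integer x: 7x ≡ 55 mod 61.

34

The inverse of 7 mod 61 is 35 (since 7·35 = 245 ≡ 1).
So x ≡ 35·55 = 1925 ≡ 34 (mod 61).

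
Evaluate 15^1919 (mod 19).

Successive squares of 15 mod 19: 15^1≡15, 15^2≡16, 15^4≡9, 15^8≡5, 15^16≡6, 15^32≡17, 15^64≡4, 15^128≡16, 15^256≡9, 15^512≡5, 15^1024≡6.
Since 1919 = 1 + 2 + 4 + 8 + 16 + 32 + 64 + 256 + 512 + 1024 in binary, 15^1919 ≡ 15·16·9·5·6·17·4·9·5·6 ≡ 3 (mod 19).

3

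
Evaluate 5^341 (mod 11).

5

By repeated squaring mod 11: 5^1≡5, 5^2≡3, 5^4≡9, 5^8≡4, 5^16≡5, 5^32≡3, 5^64≡9, 5^128≡4, 5^256≡5.
Since 341 = 1 + 4 + 16 + 64 + 256 in binary, 5^341 ≡ 5·9·5·9·5 ≡ 5 (mod 11).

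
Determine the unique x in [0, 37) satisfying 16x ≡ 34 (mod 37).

16

16⁻¹ ≡ 7 (mod 37) because 16·7 = 112 = 3·37 + 1.
So x ≡ 7·34 = 238 ≡ 16 (mod 37).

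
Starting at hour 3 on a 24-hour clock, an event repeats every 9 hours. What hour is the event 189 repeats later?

0

189·9 = 1701.
1701 mod 24 = 21 (since 70·24 = 1680).
(3 + 21) mod 24 = 0.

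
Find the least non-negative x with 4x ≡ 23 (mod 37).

4⁻¹ ≡ 28 (mod 37) because 4·28 = 112 = 3·37 + 1.
So x ≡ 28·23 = 644 ≡ 15 (mod 37).
Check: 4·15 = 60 = 1·37 + 23.

15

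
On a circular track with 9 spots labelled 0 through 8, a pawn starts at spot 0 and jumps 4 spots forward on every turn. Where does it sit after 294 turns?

294·4 = 1176.
1176 = 130·9 + 6, so 1176 mod 9 = 6.
(0 + 6) mod 9 = 6.

6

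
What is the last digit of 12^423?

8

Last digits of 2^n: 2, 4, 8, 6 (period 4).
423 mod 4 = 3, so the last digit matches 2^3 = 8.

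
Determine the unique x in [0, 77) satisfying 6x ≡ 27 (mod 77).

43

The inverse of 6 mod 77 is 13 (since 6·13 = 78 ≡ 1).
So x ≡ 13·27 = 351 ≡ 43 (mod 77).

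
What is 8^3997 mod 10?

The units digit of 8^n cycles with period 4: 8, 4, 2, 6, …
3997 mod 4 = 1, so the last digit matches 8^1 = 8.

8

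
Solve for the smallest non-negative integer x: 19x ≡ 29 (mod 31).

26

19⁻¹ ≡ 18 (mod 31) because 19·18 = 342 = 11·31 + 1.
So x ≡ 18·29 = 522 ≡ 26 (mod 31).
Check: 19·26 = 494 = 15·31 + 29.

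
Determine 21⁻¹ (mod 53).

21·48 = 1008 = 19·53 + 1, so 21⁻¹ ≡ 48 (mod 53).

48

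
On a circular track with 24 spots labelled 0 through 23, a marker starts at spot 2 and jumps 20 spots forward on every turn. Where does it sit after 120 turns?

120·20 = 2400.
2400 = 100·24 + 0, so 2400 mod 24 = 0.
(2 + 0) mod 24 = 2.

2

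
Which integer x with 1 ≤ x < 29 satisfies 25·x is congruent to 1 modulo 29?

7

25·7 = 175 = 6·29 + 1, so 25⁻¹ ≡ 7 (mod 29).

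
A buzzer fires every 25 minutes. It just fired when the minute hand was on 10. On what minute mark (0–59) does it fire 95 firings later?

95·25 = 2375.
Dividing 2375 by 60 gives quotient 39 and remainder 35.
(10 + 35) mod 60 = 45.

45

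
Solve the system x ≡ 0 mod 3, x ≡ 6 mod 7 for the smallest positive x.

x ≡ 0 (mod 3) gives x ∈ {0, 3, 6}.
The first of these with x mod 7 = 6 is 6.

6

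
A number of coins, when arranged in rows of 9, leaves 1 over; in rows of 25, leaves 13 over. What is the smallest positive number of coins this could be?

163

Since 25·4 ≡ 1 (mod 9), take x = 13 + 25·((1−13)·4 mod 9) = 13 + 25·6 = 163.
Check: 163 mod 9 = 1, 163 mod 25 = 13.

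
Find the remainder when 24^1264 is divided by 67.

Square-and-reduce mod 67: 24^1≡24, 24^2≡40, 24^4≡59, 24^8≡64, 24^16≡9, 24^32≡14, 24^64≡62, 24^128≡25, 24^256≡22, 24^512≡15, 24^1024≡24.
1264 = 16 + 32 + 64 + 128 + 1024, so 24^1264 ≡ 9·14·62·25·24 ≡ 14 (mod 67).

14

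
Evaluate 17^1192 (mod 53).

15

Successive squares of 17 mod 53: 17^1≡17, 17^2≡24, 17^4≡46, 17^8≡49, 17^16≡16, 17^32≡44, 17^64≡28, 17^128≡42, 17^256≡15, 17^512≡13, 17^1024≡10.
1192 = 8 + 32 + 128 + 1024, so 17^1192 ≡ 49·44·42·10 ≡ 15 (mod 53).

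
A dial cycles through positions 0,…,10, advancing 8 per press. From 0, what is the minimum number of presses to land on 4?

6

8⁻¹ ≡ 7 (mod 11) because 8·7 = 56 = 5·11 + 1.
Multiplying both sides by 7: x ≡ 7·4 = 28 ≡ 6 (mod 11).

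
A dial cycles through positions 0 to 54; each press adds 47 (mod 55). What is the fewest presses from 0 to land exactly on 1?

47·48 = 2256 = 41·55 + 1, so 47⁻¹ ≡ 48 (mod 55).

48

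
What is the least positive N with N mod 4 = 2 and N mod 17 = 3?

54

x ≡ 2 (mod 4) gives x ∈ {2, 6, 10, 14, 18, 22, 26, 30, …}.
The first of these with x mod 17 = 3 is 54.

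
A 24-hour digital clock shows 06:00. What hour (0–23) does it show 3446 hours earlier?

3446 = 143·24 + 14, so 3446 mod 24 = 14.
(6 − 14) mod 24 = 16.

16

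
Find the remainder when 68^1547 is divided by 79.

24

By repeated squaring mod 79: 68^1≡68, 68^2≡42, 68^4≡26, 68^8≡44, 68^16≡40, 68^32≡20, 68^64≡5, 68^128≡25, 68^256≡72, 68^512≡49, 68^1024≡31.
1547 = 1 + 2 + 8 + 512 + 1024, so 68^1547 ≡ 68·42·44·49·31 ≡ 24 (mod 79).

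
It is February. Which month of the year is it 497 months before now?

September

497 mod 12 = 5 (since 41·12 = 492).
February − 5 months → September.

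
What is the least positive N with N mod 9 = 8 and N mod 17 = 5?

Since 17·8 ≡ 1 (mod 9), take x = 5 + 17·((8−5)·8 mod 9) = 5 + 17·6 = 107.
Check: 107 mod 9 = 8, 107 mod 17 = 5.

107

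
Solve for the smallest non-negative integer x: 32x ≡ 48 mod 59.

31

The inverse of 32 mod 59 is 24 (since 32·24 = 768 ≡ 1).
Multiplying both sides by 24: x ≡ 24·48 = 1152 ≡ 31 (mod 59).
Check: 32·31 = 992 = 16·59 + 48.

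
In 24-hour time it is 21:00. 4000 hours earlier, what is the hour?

Dividing 4000 by 24 gives quotient 166 and remainder 16.
(21 − 16) mod 24 = 5.

5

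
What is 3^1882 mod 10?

Last digits of 3^n: 3, 9, 7, 1 (period 4).
1882 leaves remainder 2 on division by 4, so 3^1882 ends in 9.

9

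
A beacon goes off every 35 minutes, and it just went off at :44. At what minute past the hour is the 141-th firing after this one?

59

141·35 = 4935.
4935 = 82·60 + 15, so 4935 mod 60 = 15.
(44 + 15) mod 60 = 59.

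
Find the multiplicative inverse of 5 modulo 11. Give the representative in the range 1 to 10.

9

5·9 = 45 = 4·11 + 1, so 5⁻¹ ≡ 9 (mod 11).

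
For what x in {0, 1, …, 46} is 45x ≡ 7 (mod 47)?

20

45⁻¹ ≡ 23 (mod 47) because 45·23 = 1035 = 22·47 + 1.
So x ≡ 23·7 = 161 ≡ 20 (mod 47).
Check: 45·20 = 900 = 19·47 + 7.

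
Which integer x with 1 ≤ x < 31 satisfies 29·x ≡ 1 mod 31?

31 = 1·29 + 2
29 = 14·2 + 1
2 = 2·1 + 0
Back-substituting gives 29·15 ≡ 1 (mod 31).

15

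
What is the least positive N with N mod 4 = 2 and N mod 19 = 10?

x ≡ 2 (mod 4) gives x ∈ {2, 6, 10}.
The first of these with x mod 19 = 10 is 10.

10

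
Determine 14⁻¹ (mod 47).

47 = 3·14 + 5
14 = 2·5 + 4
5 = 1·4 + 1
4 = 4·1 + 0
Back-substituting gives 14·37 ≡ 1 (mod 47).

37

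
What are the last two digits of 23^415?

07

Square-and-reduce mod 100: 23^1≡23, 23^2≡29, 23^4≡41, 23^8≡81, 23^16≡61, 23^32≡21, 23^64≡41, 23^128≡81, 23^256≡61.
Since 415 = 1 + 2 + 4 + 8 + 16 + 128 + 256 in binary, 23^415 ≡ 23·29·41·81·61·81·61 ≡ 7 (mod 100).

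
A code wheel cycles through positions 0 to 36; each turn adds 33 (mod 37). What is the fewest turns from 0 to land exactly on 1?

33·9 = 297 = 8·37 + 1, so 33⁻¹ ≡ 9 (mod 37).

9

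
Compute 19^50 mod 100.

Successive squares of 19 mod 100: 19^1≡19, 19^2≡61, 19^4≡21, 19^8≡41, 19^16≡81, 19^32≡61.
Since 50 = 2 + 16 + 32 in binary, 19^50 ≡ 61·81·61 ≡ 1 (mod 100).

1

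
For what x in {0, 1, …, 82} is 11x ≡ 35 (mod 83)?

The inverse of 11 mod 83 is 68 (since 11·68 = 748 ≡ 1).
Multiplying both sides by 68: x ≡ 68·35 = 2380 ≡ 56 (mod 83).

56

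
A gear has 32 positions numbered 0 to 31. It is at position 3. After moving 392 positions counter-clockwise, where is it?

27

392 = 12·32 + 8, so 392 mod 32 = 8.
(3 − 8) mod 32 = 27.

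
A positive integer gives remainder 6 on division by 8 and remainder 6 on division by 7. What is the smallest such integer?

x ≡ 6 (mod 7) gives x ∈ {6}.
The first of these with x mod 8 = 6 is 6.

6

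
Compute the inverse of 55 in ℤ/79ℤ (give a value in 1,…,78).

79 = 1·55 + 24
55 = 2·24 + 7
24 = 3·7 + 3
7 = 2·3 + 1
3 = 3·1 + 0
Back-substituting gives 55·23 ≡ 1 (mod 79).

23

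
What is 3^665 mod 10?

Powers of 3 mod 10 repeat with period 4: 3, 9, 7, 1.
665 leaves remainder 1 on division by 4, so 3^665 ends in 3.

3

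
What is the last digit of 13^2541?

Last digits of 3^n: 3, 9, 7, 1 (period 4).
2541 mod 4 = 1, so the last digit matches 3^1 = 3.

3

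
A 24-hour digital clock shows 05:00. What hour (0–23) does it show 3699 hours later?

3699 − 154·24 = 3, so 3699 ≡ 3 (mod 24).
(5 + 3) mod 24 = 8.

8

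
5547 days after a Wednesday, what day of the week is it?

Saturday

5547 mod 7 = 3 (since 792·7 = 5544).
Wednesday + 3 days → Saturday.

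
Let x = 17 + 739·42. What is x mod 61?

739·42 = 31038.
Dividing 31038 by 61 gives quotient 508 and remainder 50.
(17 + 50) mod 61 = 6.

6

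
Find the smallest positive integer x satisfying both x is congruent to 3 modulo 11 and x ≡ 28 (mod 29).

289

x ≡ 3 (mod 11) gives x ∈ {3, 14, 25, 36, 47, 58, 69, 80, …}.
The first of these with x mod 29 = 28 is 289.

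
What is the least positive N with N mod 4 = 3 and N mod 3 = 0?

3

x ≡ 0 (mod 3) gives x ∈ {0, 3}.
The first of these with x mod 4 = 3 is 3.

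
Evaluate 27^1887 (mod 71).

40

By repeated squaring mod 71: 27^1≡27, 27^2≡19, 27^4≡6, 27^8≡36, 27^16≡18, 27^32≡40, 27^64≡38, 27^128≡24, 27^256≡8, 27^512≡64, 27^1024≡49.
Since 1887 = 1 + 2 + 4 + 8 + 16 + 64 + 256 + 512 + 1024 in binary, 27^1887 ≡ 27·19·6·36·18·38·8·64·49 ≡ 40 (mod 71).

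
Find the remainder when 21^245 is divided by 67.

By repeated squaring mod 67: 21^1≡21, 21^2≡39, 21^4≡47, 21^8≡65, 21^16≡4, 21^32≡16, 21^64≡55, 21^128≡10.
Since 245 = 1 + 4 + 16 + 32 + 64 + 128 in binary, 21^245 ≡ 21·47·4·16·55·10 ≡ 19 (mod 67).

19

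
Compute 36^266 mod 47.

Square-and-reduce mod 47: 36^1≡36, 36^2≡27, 36^4≡24, 36^8≡12, 36^16≡3, 36^32≡9, 36^64≡34, 36^128≡28, 36^256≡32.
Since 266 = 2 + 8 + 256 in binary, 36^266 ≡ 27·12·32 ≡ 28 (mod 47).

28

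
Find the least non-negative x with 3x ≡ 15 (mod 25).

3⁻¹ ≡ 17 (mod 25) because 3·17 = 51 = 2·25 + 1.
So x ≡ 17·15 = 255 ≡ 5 (mod 25).
Check: 3·5 = 15 = 0·25 + 15.

5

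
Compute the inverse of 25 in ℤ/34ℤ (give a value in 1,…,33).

25·15 = 375 = 11·34 + 1, so 25⁻¹ ≡ 15 (mod 34).

15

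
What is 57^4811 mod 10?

Powers of 7 mod 10 repeat with period 4: 7, 9, 3, 1.
4811 mod 4 = 3, so the last digit matches 7^3 = 3.

3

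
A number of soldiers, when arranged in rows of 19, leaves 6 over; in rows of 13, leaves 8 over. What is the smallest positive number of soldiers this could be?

177

x ≡ 8 (mod 13) gives x ∈ {8, 21, 34, 47, 60, 73, 86, 99, …}.
The first of these with x mod 19 = 6 is 177.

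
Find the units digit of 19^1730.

Last digits of 9^n: 9, 1 (period 2).
1730 mod 2 = 0, so the last digit matches 9^2 = 1.

1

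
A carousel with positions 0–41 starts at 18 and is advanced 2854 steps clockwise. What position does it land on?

Dividing 2854 by 42 gives quotient 67 and remainder 40.
(18 + 40) mod 42 = 16.

16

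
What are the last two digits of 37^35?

93

Successive squares of 37 mod 100: 37^1≡37, 37^2≡69, 37^4≡61, 37^8≡21, 37^16≡41, 37^32≡81.
Since 35 = 1 + 2 + 32 in binary, 37^35 ≡ 37·69·81 ≡ 93 (mod 100).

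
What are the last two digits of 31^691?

By repeated squaring mod 100: 31^1≡31, 31^2≡61, 31^4≡21, 31^8≡41, 31^16≡81, 31^32≡61, 31^64≡21, 31^128≡41, 31^256≡81, 31^512≡61.
691 = 1 + 2 + 16 + 32 + 128 + 512, so 31^691 ≡ 31·61·81·61·41·61 ≡ 31 (mod 100).

31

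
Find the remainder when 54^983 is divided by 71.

Successive squares of 54 mod 71: 54^1≡54, 54^2≡5, 54^4≡25, 54^8≡57, 54^16≡54, 54^32≡5, 54^64≡25, 54^128≡57, 54^256≡54, 54^512≡5.
983 = 1 + 2 + 4 + 16 + 64 + 128 + 256 + 512, so 54^983 ≡ 54·5·25·54·25·57·54·5 ≡ 57 (mod 71).

57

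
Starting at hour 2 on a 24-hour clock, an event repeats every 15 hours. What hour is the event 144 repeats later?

2

144·15 = 2160.
2160 = 90·24 + 0, so 2160 mod 24 = 0.
(2 + 0) mod 24 = 2.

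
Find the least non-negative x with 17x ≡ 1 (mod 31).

17⁻¹ ≡ 11 (mod 31) because 17·11 = 187 = 6·31 + 1.
Multiplying both sides by 11: x ≡ 11·1 = 11 ≡ 11 (mod 31).

11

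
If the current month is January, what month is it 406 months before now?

Dividing 406 by 12 gives quotient 33 and remainder 10.
January − 10 months → March.

March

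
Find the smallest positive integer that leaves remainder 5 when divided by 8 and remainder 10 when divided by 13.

x ≡ 5 (mod 8) gives x ∈ {5, 13, 21, 29, 37, 45, 53, 61, …}.
The first of these with x mod 13 = 10 is 101.

101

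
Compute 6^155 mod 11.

10

Successive squares of 6 mod 11: 6^1≡6, 6^2≡3, 6^4≡9, 6^8≡4, 6^16≡5, 6^32≡3, 6^64≡9, 6^128≡4.
Since 155 = 1 + 2 + 8 + 16 + 128 in binary, 6^155 ≡ 6·3·4·5·4 ≡ 10 (mod 11).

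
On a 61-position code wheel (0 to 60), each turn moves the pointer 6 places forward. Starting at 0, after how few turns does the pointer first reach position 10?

22

6⁻¹ ≡ 51 (mod 61) because 6·51 = 306 = 5·61 + 1.
So x ≡ 51·10 = 510 ≡ 22 (mod 61).
Check: 6·22 = 132 = 2·61 + 10.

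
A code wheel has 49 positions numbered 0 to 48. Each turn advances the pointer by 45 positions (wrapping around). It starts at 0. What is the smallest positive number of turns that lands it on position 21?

7

The inverse of 45 mod 49 is 12 (since 45·12 = 540 ≡ 1).
Multiplying both sides by 12: x ≡ 12·21 = 252 ≡ 7 (mod 49).
Check: 45·7 = 315 = 6·49 + 21.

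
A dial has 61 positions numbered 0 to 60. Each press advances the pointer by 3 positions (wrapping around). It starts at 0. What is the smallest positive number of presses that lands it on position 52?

58

3⁻¹ ≡ 41 (mod 61) because 3·41 = 123 = 2·61 + 1.
So x ≡ 41·52 = 2132 ≡ 58 (mod 61).
Check: 3·58 = 174 = 2·61 + 52.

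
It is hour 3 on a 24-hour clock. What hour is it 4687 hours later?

4687 mod 24 = 7 (since 195·24 = 4680).
(3 + 7) mod 24 = 10.

10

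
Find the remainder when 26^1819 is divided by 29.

Successive squares of 26 mod 29: 26^1≡26, 26^2≡9, 26^4≡23, 26^8≡7, 26^16≡20, 26^32≡23, 26^64≡7, 26^128≡20, 26^256≡23, 26^512≡7, 26^1024≡20.
1819 = 1 + 2 + 8 + 16 + 256 + 512 + 1024, so 26^1819 ≡ 26·9·7·20·23·7·20 ≡ 19 (mod 29).

19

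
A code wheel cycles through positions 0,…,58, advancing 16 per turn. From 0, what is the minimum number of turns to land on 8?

16⁻¹ ≡ 48 (mod 59) because 16·48 = 768 = 13·59 + 1.
Multiplying both sides by 48: x ≡ 48·8 = 384 ≡ 30 (mod 59).

30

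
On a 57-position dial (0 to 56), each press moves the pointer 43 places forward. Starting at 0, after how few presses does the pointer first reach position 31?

10

The inverse of 43 mod 57 is 4 (since 43·4 = 172 ≡ 1).
Multiplying both sides by 4: x ≡ 4·31 = 124 ≡ 10 (mod 57).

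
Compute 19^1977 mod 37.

8

Square-and-reduce mod 37: 19^1≡19, 19^2≡28, 19^4≡7, 19^8≡12, 19^16≡33, 19^32≡16, 19^64≡34, 19^128≡9, 19^256≡7, 19^512≡12, 19^1024≡33.
1977 = 1 + 8 + 16 + 32 + 128 + 256 + 512 + 1024, so 19^1977 ≡ 19·12·33·16·9·7·12·33 ≡ 8 (mod 37).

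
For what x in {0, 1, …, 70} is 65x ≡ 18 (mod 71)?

65⁻¹ ≡ 59 (mod 71) because 65·59 = 3835 = 54·71 + 1.
So x ≡ 59·18 = 1062 ≡ 68 (mod 71).
Check: 65·68 = 4420 = 62·71 + 18.

68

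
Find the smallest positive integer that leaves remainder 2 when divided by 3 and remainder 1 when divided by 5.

x ≡ 2 (mod 3) gives x ∈ {2, 5, 8, 11}.
The first of these with x mod 5 = 1 is 11.

11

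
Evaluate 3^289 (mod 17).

3

Successive squares of 3 mod 17: 3^1≡3, 3^2≡9, 3^4≡13, 3^8≡16, 3^16≡1, 3^32≡1, 3^64≡1, 3^128≡1, 3^256≡1.
289 = 1 + 32 + 256, so 3^289 ≡ 3·1·1 ≡ 3 (mod 17).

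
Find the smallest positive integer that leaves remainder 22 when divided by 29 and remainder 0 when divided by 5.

Since 5·6 ≡ 1 (mod 29), take x = 0 + 5·((22−0)·6 mod 29) = 0 + 5·16 = 80.
Check: 80 mod 29 = 22, 80 mod 5 = 0.

80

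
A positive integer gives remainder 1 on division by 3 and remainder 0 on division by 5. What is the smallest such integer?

x ≡ 1 (mod 3) gives x ∈ {1, 4, 7, 10}.
The first of these with x mod 5 = 0 is 10.

10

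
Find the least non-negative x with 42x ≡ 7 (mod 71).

42⁻¹ ≡ 22 (mod 71) because 42·22 = 924 = 13·71 + 1.
So x ≡ 22·7 = 154 ≡ 12 (mod 71).

12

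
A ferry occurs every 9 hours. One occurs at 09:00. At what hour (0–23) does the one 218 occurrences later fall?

3

218·9 = 1962.
Dividing 1962 by 24 gives quotient 81 and remainder 18.
(9 + 18) mod 24 = 3.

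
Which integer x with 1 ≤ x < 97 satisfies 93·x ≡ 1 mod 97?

97 = 1·93 + 4
93 = 23·4 + 1
4 = 4·1 + 0
Back-substituting gives 93·24 ≡ 1 (mod 97).

24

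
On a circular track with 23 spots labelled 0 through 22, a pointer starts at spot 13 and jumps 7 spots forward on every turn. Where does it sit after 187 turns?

187·7 = 1309.
Dividing 1309 by 23 gives quotient 56 and remainder 21.
(13 + 21) mod 23 = 11.

11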